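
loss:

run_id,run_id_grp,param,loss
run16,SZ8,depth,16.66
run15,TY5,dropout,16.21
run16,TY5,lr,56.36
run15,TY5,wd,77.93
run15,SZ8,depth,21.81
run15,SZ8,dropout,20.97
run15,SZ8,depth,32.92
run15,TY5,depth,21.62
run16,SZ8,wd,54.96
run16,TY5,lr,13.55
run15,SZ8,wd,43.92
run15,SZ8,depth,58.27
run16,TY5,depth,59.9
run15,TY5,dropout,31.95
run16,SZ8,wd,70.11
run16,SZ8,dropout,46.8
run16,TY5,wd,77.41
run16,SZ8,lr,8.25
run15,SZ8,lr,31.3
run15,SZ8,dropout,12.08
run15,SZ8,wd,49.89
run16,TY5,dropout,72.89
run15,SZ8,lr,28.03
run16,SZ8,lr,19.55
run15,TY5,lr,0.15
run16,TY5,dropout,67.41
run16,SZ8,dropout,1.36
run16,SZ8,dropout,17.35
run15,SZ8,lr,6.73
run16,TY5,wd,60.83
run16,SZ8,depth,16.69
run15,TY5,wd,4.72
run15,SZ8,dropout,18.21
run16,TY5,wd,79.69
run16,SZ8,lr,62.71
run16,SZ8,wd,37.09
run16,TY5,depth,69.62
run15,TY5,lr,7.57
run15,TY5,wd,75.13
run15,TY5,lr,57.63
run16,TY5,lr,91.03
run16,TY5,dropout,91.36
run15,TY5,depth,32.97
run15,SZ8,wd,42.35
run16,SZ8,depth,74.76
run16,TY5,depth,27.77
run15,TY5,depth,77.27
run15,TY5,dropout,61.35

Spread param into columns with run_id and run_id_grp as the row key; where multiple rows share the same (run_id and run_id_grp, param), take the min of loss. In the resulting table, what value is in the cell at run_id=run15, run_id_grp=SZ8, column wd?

Rows with run_id=run15, run_id_grp=SZ8 and param=wd: loss values are 43.92, 49.89, 42.35.
min(43.92, 49.89, 42.35) = 42.35.

42.35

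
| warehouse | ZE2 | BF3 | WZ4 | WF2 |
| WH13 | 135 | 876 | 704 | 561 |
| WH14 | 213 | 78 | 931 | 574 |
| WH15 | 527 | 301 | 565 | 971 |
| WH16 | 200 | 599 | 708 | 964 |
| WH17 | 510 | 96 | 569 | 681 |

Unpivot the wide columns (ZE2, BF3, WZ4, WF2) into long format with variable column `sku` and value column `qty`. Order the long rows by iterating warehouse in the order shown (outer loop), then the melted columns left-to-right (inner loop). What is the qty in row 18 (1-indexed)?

20 rows total (5 × 4). Row 18: index ⌊(18-1)/4⌋ = 4 into warehouse → WH17; (18-1) mod 4 = 1 into the melted columns → BF3.
So row 18 is (WH17, BF3, 96); qty = 96.

96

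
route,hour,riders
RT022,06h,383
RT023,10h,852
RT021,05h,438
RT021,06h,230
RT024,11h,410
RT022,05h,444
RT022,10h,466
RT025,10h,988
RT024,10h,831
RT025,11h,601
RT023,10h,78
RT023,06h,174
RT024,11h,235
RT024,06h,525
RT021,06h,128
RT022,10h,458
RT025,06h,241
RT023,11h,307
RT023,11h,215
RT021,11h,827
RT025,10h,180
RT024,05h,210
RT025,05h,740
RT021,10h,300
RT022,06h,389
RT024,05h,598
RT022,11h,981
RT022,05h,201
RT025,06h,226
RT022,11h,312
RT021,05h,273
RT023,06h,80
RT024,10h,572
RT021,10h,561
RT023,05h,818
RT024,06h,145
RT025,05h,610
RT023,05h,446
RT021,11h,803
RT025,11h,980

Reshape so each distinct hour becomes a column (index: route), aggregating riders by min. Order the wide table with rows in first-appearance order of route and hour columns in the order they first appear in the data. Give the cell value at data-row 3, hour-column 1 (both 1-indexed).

128

With rows in first-appearance order of route, row 3 is route=RT021. hour columns in first-appearance order: 06h, 10h, 05h, 11h; column 1 is 06h.
Long rows with route=RT021, hour=06h: min(230, 128) = 128.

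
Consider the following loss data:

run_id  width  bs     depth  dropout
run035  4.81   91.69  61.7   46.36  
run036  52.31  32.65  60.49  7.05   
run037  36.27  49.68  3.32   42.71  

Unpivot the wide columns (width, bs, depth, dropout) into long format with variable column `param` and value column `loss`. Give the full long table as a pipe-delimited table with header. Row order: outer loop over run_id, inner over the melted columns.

| run_id | param | loss |
| run035 | width | 4.81 |
| run035 | bs | 91.69 |
| run035 | depth | 61.7 |
| run035 | dropout | 46.36 |
| run036 | width | 52.31 |
| run036 | bs | 32.65 |
| run036 | depth | 60.49 |
| run036 | dropout | 7.05 |
| run037 | width | 36.27 |
| run037 | bs | 49.68 |
| run037 | depth | 3.32 |
| run037 | dropout | 42.71 |

Each (run_id, column) pair becomes one row: 3 × 4 = 12 rows.
For example, (run035, width) → loss=4.81.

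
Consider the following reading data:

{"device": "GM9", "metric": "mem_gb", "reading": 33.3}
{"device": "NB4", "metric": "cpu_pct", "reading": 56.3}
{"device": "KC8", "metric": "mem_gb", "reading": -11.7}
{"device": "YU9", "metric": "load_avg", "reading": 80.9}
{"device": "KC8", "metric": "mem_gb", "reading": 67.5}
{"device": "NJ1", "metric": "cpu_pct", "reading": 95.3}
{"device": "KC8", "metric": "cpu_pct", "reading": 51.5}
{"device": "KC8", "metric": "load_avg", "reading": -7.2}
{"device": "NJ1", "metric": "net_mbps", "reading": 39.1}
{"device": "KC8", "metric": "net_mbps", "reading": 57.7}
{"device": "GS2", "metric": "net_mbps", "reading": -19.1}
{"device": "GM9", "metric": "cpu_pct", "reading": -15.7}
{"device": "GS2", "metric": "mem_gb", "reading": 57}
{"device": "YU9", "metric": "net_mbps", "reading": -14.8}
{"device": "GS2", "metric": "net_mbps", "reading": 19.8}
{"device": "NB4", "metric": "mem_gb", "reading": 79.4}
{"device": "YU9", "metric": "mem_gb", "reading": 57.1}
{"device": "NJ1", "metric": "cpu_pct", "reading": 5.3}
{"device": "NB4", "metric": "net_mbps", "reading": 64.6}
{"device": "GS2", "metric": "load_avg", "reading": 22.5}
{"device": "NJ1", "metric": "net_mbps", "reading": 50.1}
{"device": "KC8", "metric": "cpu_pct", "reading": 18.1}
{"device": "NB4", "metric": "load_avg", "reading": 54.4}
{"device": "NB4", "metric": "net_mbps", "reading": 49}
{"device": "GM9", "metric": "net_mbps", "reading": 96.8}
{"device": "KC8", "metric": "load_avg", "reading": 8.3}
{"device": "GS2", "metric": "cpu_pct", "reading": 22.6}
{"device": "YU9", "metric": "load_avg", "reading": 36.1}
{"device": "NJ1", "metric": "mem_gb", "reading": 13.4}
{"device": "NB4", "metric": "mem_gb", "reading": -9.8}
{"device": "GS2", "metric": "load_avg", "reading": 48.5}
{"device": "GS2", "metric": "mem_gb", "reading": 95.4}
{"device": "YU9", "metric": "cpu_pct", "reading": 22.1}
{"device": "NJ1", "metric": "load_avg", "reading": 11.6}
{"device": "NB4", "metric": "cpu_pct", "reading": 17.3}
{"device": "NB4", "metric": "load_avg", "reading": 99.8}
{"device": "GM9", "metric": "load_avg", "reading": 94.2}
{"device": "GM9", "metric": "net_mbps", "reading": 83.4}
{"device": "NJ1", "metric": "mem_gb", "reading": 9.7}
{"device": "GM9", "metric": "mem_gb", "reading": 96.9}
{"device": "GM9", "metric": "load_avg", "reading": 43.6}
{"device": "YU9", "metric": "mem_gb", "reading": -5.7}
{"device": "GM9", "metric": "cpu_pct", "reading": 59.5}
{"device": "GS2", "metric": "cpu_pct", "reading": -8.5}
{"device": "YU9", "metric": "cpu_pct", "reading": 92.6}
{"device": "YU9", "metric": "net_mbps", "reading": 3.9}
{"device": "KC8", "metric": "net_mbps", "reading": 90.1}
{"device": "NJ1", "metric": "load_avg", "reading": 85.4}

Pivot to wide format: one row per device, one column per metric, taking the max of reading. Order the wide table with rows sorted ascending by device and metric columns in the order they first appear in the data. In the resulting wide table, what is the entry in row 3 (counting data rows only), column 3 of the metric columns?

8.3

With rows sorted ascending by device, row 3 is device=KC8. metric columns in first-appearance order: mem_gb, cpu_pct, load_avg, net_mbps; column 3 is load_avg.
Long rows with device=KC8, metric=load_avg: max(-7.2, 8.3) = 8.3.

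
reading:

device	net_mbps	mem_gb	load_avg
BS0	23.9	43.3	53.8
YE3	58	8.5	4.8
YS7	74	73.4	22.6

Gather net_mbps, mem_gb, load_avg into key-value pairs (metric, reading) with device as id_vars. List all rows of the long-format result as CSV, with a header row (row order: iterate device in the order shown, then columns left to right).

device,metric,reading
BS0,net_mbps,23.9
BS0,mem_gb,43.3
BS0,load_avg,53.8
YE3,net_mbps,58
YE3,mem_gb,8.5
YE3,load_avg,4.8
YS7,net_mbps,74
YS7,mem_gb,73.4
YS7,load_avg,22.6

Each (device, column) pair becomes one row: 3 × 3 = 9 rows.
For example, (BS0, net_mbps) → reading=23.9.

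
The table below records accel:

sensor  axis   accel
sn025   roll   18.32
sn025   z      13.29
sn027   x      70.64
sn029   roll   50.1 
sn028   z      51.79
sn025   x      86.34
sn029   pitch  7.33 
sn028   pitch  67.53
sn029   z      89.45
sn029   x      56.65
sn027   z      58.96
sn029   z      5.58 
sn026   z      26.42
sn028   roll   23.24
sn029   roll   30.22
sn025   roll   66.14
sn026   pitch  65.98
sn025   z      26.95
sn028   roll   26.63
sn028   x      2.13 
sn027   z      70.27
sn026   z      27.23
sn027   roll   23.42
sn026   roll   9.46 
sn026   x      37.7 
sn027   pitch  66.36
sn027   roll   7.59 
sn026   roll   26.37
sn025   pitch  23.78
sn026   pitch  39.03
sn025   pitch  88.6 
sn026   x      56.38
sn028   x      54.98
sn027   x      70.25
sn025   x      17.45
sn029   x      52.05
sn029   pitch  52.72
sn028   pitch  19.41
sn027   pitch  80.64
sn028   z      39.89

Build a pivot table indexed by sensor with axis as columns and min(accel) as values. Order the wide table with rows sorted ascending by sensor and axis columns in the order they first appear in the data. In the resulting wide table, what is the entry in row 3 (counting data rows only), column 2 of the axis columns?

With rows sorted ascending by sensor, row 3 is sensor=sn027. axis columns in first-appearance order: roll, z, x, pitch; column 2 is z.
Long rows with sensor=sn027, axis=z: min(58.96, 70.27) = 58.96.

58.96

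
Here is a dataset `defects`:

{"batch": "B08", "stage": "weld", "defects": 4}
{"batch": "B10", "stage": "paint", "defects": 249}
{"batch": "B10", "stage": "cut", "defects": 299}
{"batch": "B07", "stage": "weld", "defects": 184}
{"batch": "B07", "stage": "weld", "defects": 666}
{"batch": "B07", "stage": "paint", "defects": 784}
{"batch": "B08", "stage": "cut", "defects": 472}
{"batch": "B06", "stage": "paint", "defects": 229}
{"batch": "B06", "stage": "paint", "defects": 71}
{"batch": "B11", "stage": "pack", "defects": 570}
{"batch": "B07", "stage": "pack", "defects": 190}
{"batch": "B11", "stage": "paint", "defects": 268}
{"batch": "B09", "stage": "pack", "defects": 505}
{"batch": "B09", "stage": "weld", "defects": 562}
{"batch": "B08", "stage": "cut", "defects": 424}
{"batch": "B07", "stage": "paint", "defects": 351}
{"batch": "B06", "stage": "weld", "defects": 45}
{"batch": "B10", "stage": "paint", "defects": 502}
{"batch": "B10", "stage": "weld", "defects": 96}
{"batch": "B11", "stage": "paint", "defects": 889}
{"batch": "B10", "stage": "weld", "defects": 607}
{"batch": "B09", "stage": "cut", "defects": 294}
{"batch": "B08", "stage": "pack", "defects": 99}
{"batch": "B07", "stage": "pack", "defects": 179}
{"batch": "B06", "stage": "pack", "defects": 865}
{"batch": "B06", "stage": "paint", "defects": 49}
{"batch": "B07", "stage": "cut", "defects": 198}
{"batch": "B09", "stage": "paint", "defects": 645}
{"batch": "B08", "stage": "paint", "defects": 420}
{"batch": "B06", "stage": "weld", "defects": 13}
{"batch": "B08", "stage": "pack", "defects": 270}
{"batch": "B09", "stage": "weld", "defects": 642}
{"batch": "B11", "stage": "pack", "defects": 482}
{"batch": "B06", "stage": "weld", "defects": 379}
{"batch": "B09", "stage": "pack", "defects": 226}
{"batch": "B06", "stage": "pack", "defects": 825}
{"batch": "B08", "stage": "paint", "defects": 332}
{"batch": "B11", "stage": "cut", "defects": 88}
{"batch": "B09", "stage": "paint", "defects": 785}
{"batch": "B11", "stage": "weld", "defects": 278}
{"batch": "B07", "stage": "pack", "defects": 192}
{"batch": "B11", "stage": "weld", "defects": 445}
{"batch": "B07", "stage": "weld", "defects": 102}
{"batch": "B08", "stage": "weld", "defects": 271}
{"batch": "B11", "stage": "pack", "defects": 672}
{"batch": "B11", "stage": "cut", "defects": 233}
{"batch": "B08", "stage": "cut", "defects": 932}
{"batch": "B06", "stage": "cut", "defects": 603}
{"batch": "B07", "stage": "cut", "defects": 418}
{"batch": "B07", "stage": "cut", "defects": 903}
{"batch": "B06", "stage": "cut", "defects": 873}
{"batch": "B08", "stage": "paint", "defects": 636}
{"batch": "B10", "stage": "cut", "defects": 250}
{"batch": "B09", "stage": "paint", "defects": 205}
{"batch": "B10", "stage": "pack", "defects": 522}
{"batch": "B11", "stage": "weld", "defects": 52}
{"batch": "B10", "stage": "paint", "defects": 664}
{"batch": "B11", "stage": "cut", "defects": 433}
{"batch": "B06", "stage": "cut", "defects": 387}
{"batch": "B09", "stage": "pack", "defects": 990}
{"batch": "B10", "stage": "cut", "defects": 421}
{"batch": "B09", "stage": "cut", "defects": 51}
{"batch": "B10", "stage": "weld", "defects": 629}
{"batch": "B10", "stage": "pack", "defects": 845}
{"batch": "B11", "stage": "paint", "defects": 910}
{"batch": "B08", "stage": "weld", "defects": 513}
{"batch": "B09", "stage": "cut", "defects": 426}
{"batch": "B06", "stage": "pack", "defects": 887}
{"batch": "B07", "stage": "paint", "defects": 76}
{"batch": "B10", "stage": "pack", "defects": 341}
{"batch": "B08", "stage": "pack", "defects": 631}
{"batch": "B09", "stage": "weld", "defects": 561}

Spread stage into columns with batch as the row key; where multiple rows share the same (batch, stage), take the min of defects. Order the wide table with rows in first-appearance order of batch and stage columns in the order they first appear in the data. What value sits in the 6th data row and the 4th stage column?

226

With rows in first-appearance order of batch, row 6 is batch=B09. stage columns in first-appearance order: weld, paint, cut, pack; column 4 is pack.
Long rows with batch=B09, stage=pack: min(505, 226, 990) = 226.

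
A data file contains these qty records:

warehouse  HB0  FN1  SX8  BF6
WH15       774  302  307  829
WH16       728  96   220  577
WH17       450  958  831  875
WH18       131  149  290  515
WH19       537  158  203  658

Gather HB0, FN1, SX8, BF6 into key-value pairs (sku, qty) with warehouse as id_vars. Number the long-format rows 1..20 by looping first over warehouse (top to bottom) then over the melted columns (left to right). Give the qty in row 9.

450

20 rows total (5 × 4). Row 9: index ⌊(9-1)/4⌋ = 2 into warehouse → WH17; (9-1) mod 4 = 0 into the melted columns → HB0.
So row 9 is (WH17, HB0, 450); qty = 450.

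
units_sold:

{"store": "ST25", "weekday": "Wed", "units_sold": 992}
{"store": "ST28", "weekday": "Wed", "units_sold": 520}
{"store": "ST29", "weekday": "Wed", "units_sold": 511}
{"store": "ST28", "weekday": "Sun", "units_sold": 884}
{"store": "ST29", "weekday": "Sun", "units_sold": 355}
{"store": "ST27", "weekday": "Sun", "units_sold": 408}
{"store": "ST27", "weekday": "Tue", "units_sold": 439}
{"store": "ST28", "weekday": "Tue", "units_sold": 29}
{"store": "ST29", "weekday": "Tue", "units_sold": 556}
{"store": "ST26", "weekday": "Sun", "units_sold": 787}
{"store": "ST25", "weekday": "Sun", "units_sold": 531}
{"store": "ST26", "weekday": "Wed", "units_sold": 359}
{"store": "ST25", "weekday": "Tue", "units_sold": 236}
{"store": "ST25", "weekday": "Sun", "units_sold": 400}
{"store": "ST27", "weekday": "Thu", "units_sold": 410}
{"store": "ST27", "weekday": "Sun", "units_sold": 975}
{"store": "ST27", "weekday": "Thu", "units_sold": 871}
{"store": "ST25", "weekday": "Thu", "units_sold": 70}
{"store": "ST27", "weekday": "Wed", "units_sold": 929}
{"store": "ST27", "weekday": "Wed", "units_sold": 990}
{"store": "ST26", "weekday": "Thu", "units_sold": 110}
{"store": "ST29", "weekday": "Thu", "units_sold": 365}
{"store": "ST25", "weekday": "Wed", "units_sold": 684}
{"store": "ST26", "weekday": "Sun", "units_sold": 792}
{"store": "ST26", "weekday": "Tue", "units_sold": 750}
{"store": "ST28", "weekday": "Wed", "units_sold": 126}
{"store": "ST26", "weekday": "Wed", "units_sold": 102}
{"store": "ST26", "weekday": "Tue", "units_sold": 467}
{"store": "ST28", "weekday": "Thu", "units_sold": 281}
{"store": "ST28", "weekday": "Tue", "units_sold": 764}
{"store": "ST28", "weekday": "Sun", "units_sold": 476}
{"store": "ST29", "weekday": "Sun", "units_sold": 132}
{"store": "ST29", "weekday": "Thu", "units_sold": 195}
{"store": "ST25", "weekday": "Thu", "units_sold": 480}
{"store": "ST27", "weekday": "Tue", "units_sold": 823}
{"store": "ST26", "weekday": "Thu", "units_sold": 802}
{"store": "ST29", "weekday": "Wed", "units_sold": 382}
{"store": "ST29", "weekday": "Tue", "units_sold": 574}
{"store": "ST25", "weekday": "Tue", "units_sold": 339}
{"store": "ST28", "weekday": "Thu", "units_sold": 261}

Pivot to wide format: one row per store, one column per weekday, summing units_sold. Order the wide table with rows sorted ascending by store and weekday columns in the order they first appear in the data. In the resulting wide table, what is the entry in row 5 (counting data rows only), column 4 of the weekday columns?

With rows sorted ascending by store, row 5 is store=ST29. weekday columns in first-appearance order: Wed, Sun, Tue, Thu; column 4 is Thu.
Long rows with store=ST29, weekday=Thu: 365 + 195 = 560.

560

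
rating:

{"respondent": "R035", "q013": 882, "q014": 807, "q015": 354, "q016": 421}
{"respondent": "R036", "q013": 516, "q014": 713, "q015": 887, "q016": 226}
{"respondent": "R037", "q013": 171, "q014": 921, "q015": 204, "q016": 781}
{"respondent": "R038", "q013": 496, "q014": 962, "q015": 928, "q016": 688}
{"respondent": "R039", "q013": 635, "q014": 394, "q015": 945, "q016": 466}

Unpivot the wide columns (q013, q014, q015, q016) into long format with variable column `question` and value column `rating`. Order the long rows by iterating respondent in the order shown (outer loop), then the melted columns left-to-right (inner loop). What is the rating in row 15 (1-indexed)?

928

20 rows total (5 × 4). Row 15: index ⌊(15-1)/4⌋ = 3 into respondent → R038; (15-1) mod 4 = 2 into the melted columns → q015.
So row 15 is (R038, q015, 928); rating = 928.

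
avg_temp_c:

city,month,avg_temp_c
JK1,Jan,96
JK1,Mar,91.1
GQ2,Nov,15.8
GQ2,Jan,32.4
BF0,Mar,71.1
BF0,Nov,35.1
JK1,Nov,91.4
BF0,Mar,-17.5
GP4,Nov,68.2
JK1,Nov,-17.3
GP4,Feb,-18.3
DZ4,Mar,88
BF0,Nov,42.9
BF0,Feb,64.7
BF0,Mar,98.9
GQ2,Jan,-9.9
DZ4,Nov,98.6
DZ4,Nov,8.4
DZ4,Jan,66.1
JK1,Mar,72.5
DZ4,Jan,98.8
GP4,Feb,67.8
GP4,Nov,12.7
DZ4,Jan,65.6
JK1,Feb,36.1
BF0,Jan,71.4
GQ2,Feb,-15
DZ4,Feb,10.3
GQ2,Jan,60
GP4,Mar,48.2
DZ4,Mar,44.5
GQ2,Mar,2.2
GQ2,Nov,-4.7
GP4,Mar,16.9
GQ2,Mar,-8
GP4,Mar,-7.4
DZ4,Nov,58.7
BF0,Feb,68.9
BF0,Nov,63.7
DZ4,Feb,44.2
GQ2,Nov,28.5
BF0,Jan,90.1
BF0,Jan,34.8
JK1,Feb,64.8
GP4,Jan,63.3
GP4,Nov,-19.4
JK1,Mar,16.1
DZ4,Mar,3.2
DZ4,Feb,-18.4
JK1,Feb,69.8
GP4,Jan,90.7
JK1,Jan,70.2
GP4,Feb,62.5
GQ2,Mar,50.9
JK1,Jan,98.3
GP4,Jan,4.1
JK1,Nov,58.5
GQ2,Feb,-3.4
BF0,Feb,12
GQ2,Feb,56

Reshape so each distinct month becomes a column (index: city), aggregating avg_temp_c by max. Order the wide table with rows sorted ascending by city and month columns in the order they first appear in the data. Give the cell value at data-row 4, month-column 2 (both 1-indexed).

With rows sorted ascending by city, row 4 is city=GQ2. month columns in first-appearance order: Jan, Mar, Nov, Feb; column 2 is Mar.
Long rows with city=GQ2, month=Mar: max(2.2, -8, 50.9) = 50.9.

50.9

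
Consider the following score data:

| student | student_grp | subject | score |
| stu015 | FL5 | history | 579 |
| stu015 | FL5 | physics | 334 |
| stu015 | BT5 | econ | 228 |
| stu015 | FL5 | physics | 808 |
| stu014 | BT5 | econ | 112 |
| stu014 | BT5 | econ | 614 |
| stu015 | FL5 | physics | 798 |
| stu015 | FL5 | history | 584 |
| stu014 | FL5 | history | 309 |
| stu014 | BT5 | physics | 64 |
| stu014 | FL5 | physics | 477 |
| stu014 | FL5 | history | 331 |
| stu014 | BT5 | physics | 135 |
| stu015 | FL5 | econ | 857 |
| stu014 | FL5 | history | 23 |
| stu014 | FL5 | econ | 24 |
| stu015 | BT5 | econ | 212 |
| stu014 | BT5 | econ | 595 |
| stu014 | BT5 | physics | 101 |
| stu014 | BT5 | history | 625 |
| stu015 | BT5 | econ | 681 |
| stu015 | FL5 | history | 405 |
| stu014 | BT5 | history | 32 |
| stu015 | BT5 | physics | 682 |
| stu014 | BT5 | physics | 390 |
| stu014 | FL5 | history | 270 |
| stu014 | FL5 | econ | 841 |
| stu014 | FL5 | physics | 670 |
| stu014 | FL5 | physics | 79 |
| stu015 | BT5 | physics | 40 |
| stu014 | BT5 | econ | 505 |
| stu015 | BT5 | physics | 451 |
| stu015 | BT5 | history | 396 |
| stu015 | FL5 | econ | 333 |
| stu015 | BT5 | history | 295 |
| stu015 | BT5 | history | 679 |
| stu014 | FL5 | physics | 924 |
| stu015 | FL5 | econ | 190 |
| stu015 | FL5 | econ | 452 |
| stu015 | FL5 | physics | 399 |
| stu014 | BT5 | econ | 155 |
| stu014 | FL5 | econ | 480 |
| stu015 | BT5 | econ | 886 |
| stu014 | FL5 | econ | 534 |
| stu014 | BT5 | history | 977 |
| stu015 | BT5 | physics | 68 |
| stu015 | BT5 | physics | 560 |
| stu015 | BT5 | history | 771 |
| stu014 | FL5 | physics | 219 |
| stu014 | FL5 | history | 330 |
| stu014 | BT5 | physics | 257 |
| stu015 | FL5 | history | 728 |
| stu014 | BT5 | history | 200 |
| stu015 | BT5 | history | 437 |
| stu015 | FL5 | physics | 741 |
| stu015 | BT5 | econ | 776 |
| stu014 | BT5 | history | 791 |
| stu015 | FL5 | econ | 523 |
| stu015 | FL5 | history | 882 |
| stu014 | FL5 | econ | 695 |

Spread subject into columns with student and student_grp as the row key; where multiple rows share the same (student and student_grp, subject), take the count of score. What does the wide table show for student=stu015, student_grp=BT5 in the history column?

5

Rows with student=stu015, student_grp=BT5 and subject=history: score values are 396, 295, 679, 771, 437.
5 rows match — count = 5.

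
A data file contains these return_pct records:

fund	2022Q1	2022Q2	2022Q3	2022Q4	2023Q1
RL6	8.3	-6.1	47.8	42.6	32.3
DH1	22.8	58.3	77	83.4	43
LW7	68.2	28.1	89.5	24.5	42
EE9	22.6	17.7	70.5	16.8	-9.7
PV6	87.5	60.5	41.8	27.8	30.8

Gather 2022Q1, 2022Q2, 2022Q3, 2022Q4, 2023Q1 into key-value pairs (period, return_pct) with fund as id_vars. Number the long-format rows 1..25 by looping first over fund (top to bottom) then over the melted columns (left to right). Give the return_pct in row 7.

58.3

25 rows total (5 × 5). Row 7: index ⌊(7-1)/5⌋ = 1 into fund → DH1; (7-1) mod 5 = 1 into the melted columns → 2022Q2.
So row 7 is (DH1, 2022Q2, 58.3); return_pct = 58.3.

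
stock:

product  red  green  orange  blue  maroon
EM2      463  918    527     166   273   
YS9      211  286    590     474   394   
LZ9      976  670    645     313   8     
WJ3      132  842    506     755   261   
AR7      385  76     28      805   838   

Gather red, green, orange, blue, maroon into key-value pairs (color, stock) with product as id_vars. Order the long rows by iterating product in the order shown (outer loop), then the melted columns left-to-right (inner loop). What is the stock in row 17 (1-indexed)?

842

25 rows total (5 × 5). Row 17: index ⌊(17-1)/5⌋ = 3 into product → WJ3; (17-1) mod 5 = 1 into the melted columns → green.
So row 17 is (WJ3, green, 842); stock = 842.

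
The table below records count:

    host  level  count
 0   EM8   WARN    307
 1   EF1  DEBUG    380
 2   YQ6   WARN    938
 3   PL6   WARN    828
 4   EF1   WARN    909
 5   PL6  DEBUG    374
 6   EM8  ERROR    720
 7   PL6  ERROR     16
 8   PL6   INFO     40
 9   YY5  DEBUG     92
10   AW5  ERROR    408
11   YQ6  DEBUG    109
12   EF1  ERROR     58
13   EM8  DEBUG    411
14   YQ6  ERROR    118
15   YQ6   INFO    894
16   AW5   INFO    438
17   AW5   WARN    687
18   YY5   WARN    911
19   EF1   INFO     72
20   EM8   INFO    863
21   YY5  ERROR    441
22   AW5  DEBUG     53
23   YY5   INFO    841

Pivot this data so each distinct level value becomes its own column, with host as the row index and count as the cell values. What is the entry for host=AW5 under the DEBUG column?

Wide layout: rows indexed by host, columns are the 4 distinct level values (WARN, DEBUG, ERROR, INFO).
Cell (host=AW5, level=DEBUG) draws from the long row where host=AW5 and level=DEBUG, which has count=53.

53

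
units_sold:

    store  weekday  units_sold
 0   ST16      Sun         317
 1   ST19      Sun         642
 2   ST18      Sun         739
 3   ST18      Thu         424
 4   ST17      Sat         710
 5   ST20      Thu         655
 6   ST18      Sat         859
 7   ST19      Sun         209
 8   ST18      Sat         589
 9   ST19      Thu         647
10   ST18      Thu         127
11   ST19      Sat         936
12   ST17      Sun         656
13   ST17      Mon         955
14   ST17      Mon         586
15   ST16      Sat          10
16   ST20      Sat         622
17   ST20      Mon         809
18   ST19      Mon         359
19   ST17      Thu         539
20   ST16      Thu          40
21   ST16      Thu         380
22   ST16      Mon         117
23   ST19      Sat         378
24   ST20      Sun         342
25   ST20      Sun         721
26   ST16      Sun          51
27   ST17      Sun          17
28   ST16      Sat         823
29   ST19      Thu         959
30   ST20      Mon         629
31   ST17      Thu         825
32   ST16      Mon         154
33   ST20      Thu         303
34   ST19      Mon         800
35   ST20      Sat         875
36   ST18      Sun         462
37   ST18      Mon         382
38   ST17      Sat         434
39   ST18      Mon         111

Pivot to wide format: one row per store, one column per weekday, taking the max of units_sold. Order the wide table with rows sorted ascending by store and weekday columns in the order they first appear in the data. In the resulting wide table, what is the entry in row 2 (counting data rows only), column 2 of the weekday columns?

825

With rows sorted ascending by store, row 2 is store=ST17. weekday columns in first-appearance order: Sun, Thu, Sat, Mon; column 2 is Thu.
Long rows with store=ST17, weekday=Thu: max(539, 825) = 825.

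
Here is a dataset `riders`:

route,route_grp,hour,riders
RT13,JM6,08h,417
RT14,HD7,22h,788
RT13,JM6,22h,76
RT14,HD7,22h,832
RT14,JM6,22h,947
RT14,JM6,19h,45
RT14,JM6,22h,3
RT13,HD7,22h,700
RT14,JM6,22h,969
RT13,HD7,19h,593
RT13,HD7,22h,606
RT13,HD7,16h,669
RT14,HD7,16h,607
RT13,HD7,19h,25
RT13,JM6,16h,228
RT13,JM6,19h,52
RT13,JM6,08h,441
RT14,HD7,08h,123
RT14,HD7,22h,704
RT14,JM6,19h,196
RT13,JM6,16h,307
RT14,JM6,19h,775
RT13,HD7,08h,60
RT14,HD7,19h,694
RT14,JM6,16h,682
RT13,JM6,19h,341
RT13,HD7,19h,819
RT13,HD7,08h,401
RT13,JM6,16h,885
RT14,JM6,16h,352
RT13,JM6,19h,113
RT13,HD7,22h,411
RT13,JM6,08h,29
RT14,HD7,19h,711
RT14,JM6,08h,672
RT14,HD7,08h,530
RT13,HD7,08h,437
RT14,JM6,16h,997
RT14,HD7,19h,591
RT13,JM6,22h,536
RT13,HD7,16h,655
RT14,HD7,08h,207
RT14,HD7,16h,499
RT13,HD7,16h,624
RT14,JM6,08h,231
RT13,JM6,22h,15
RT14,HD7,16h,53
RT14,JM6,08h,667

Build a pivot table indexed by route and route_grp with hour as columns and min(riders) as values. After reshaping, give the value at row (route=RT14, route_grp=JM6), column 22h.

3

Rows with route=RT14, route_grp=JM6 and hour=22h: riders values are 947, 3, 969.
min(947, 3, 969) = 3.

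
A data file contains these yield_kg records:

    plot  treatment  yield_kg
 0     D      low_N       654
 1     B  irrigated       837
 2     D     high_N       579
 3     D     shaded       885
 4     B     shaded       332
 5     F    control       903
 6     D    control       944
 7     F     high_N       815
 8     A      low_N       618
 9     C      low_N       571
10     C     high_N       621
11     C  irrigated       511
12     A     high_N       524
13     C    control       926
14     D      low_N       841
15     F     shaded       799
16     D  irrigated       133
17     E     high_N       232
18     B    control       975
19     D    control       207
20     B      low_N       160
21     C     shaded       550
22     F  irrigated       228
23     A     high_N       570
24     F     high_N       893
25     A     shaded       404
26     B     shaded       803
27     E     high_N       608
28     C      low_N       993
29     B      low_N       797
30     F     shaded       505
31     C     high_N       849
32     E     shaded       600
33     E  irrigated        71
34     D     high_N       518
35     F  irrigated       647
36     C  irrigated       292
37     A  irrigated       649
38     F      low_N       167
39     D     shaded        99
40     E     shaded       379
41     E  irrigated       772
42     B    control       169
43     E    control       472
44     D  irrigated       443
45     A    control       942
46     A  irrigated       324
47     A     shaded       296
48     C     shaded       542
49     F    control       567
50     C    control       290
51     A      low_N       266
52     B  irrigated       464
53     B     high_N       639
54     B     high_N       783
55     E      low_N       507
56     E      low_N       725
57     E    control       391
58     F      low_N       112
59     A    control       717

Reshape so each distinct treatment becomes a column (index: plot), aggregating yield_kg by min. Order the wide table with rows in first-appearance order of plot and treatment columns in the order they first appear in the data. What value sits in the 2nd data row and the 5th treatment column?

169

With rows in first-appearance order of plot, row 2 is plot=B. treatment columns in first-appearance order: low_N, irrigated, high_N, shaded, control; column 5 is control.
Long rows with plot=B, treatment=control: min(975, 169) = 169.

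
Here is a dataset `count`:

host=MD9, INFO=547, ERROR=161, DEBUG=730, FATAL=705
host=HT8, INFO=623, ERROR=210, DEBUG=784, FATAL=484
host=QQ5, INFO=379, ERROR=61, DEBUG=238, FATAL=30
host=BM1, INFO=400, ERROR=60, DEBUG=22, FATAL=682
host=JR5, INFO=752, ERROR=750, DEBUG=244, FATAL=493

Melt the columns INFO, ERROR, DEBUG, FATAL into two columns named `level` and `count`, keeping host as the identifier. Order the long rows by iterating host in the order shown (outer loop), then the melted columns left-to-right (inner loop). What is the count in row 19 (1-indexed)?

244

20 rows total (5 × 4). Row 19: index ⌊(19-1)/4⌋ = 4 into host → JR5; (19-1) mod 4 = 2 into the melted columns → DEBUG.
So row 19 is (JR5, DEBUG, 244); count = 244.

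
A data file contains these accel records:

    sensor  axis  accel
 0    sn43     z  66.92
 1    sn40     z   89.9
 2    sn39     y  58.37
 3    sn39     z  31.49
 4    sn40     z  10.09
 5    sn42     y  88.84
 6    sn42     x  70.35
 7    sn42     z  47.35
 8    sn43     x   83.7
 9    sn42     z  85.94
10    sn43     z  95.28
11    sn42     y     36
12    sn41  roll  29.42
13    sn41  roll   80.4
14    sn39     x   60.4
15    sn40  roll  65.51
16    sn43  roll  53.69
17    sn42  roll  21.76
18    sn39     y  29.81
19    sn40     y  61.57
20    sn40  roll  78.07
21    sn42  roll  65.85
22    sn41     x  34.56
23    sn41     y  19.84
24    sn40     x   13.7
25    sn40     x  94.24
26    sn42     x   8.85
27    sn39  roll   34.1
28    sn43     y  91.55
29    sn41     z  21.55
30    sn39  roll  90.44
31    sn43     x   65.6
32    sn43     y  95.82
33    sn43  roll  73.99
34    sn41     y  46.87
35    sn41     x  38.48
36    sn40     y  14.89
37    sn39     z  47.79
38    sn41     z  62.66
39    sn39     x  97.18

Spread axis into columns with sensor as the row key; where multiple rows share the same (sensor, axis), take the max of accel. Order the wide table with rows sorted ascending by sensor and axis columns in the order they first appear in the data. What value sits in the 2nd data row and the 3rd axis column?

With rows sorted ascending by sensor, row 2 is sensor=sn40. axis columns in first-appearance order: z, y, x, roll; column 3 is x.
Long rows with sensor=sn40, axis=x: max(13.7, 94.24) = 94.24.

94.24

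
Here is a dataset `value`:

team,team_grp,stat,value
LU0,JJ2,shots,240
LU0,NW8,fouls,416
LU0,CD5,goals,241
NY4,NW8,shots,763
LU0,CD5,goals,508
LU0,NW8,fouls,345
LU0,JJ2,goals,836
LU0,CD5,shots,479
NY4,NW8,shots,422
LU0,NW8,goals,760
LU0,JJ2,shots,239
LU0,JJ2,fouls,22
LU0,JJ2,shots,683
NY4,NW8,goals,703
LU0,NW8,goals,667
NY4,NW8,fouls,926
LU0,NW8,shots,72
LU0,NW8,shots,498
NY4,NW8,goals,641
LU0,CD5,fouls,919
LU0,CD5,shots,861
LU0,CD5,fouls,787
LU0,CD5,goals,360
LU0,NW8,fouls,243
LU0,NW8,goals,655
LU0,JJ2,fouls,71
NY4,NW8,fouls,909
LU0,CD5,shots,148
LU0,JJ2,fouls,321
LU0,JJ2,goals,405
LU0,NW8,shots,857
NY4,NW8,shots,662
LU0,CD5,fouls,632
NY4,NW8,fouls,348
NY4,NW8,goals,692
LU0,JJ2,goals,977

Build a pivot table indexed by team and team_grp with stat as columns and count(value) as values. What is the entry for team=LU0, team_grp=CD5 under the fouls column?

Rows with team=LU0, team_grp=CD5 and stat=fouls: value values are 919, 787, 632.
3 rows match — count = 3.

3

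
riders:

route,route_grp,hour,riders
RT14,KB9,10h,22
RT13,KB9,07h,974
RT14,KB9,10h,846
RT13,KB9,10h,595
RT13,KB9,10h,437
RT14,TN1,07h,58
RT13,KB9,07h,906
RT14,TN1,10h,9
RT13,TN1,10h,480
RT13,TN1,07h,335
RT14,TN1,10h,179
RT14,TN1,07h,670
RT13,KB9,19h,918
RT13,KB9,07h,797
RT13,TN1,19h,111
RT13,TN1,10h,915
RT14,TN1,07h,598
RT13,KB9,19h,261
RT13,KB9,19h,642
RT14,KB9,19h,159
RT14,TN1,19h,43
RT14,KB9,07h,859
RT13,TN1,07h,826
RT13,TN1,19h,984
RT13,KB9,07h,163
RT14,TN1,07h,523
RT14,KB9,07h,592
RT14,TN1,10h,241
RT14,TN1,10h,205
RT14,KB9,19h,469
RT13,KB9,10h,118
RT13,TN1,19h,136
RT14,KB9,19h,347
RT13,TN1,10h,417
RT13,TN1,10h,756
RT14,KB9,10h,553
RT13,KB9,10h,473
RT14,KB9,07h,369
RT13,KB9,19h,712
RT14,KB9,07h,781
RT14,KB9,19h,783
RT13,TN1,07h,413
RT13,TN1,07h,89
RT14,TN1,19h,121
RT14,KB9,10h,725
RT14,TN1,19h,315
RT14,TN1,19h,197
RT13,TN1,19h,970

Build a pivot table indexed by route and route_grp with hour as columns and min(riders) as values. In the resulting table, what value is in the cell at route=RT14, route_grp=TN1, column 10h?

Rows with route=RT14, route_grp=TN1 and hour=10h: riders values are 9, 179, 241, 205.
min(9, 179, 241, 205) = 9.

9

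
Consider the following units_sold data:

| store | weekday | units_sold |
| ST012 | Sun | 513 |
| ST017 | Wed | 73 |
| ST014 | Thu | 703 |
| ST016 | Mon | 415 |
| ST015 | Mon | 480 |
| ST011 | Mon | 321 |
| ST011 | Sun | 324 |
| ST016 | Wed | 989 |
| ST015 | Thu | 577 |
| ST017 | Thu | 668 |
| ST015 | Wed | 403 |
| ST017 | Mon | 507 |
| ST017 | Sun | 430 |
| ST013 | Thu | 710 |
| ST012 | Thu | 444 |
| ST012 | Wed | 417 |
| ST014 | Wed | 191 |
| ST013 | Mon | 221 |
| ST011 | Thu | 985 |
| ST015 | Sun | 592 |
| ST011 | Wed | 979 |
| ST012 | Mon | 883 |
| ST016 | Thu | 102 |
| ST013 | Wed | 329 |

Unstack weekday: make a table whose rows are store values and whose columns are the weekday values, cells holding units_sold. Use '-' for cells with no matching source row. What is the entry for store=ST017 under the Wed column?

73

The long row with store=ST017, weekday=Wed has units_sold=73.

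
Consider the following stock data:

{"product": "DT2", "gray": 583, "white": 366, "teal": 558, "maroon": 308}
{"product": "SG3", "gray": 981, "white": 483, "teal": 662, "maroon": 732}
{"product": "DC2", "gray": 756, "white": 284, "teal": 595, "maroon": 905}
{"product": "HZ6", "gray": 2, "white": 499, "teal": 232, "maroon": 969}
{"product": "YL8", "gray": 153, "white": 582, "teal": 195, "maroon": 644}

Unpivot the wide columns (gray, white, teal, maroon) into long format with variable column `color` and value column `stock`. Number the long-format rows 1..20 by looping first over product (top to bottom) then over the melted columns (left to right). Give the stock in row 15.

20 rows total (5 × 4). Row 15: index ⌊(15-1)/4⌋ = 3 into product → HZ6; (15-1) mod 4 = 2 into the melted columns → teal.
So row 15 is (HZ6, teal, 232); stock = 232.

232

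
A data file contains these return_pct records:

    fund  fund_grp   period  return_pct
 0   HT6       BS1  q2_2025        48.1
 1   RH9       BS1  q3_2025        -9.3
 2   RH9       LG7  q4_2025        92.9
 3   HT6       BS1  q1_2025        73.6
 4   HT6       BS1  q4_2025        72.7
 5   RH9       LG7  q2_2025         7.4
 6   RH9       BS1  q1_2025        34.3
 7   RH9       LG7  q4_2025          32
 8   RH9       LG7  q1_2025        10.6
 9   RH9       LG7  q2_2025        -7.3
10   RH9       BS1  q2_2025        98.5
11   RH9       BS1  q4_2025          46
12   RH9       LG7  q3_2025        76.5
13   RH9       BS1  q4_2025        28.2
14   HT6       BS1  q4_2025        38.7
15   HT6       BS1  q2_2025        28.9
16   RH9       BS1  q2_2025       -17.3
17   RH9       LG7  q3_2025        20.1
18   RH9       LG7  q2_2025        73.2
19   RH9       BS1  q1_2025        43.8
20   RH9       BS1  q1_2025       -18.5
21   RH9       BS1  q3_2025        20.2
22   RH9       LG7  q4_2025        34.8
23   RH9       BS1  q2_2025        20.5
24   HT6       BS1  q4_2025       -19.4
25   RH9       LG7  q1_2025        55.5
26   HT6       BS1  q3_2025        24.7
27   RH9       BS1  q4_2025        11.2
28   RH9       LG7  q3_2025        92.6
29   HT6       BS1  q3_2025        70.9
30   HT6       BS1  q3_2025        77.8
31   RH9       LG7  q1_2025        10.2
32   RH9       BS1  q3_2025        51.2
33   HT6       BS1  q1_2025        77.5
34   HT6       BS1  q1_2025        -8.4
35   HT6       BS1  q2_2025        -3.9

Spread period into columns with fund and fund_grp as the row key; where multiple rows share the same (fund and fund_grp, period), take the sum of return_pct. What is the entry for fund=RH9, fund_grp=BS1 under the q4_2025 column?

Rows with fund=RH9, fund_grp=BS1 and period=q4_2025: return_pct values are 46, 28.2, 11.2.
46 + 28.2 + 11.2 = 85.4.

85.4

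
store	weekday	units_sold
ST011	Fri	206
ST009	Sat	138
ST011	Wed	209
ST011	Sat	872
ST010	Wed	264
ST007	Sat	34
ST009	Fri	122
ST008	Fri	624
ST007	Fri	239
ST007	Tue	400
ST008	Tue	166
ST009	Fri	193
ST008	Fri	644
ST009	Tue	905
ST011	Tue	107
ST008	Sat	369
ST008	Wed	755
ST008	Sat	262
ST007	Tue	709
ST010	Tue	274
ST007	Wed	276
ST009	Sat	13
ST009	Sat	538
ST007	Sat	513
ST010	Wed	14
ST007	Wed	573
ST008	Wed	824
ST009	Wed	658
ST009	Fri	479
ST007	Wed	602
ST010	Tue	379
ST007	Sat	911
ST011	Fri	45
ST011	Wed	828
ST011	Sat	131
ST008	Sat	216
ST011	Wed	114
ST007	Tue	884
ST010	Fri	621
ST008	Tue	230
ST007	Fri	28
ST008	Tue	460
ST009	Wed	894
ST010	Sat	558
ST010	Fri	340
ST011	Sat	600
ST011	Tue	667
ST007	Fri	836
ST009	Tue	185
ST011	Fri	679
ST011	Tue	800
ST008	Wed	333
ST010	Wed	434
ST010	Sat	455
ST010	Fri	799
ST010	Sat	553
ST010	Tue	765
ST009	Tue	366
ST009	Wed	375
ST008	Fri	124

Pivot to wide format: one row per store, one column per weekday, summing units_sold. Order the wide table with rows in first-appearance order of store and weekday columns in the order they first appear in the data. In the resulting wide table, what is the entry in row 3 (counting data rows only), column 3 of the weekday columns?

712

With rows in first-appearance order of store, row 3 is store=ST010. weekday columns in first-appearance order: Fri, Sat, Wed, Tue; column 3 is Wed.
Long rows with store=ST010, weekday=Wed: 264 + 14 + 434 = 712.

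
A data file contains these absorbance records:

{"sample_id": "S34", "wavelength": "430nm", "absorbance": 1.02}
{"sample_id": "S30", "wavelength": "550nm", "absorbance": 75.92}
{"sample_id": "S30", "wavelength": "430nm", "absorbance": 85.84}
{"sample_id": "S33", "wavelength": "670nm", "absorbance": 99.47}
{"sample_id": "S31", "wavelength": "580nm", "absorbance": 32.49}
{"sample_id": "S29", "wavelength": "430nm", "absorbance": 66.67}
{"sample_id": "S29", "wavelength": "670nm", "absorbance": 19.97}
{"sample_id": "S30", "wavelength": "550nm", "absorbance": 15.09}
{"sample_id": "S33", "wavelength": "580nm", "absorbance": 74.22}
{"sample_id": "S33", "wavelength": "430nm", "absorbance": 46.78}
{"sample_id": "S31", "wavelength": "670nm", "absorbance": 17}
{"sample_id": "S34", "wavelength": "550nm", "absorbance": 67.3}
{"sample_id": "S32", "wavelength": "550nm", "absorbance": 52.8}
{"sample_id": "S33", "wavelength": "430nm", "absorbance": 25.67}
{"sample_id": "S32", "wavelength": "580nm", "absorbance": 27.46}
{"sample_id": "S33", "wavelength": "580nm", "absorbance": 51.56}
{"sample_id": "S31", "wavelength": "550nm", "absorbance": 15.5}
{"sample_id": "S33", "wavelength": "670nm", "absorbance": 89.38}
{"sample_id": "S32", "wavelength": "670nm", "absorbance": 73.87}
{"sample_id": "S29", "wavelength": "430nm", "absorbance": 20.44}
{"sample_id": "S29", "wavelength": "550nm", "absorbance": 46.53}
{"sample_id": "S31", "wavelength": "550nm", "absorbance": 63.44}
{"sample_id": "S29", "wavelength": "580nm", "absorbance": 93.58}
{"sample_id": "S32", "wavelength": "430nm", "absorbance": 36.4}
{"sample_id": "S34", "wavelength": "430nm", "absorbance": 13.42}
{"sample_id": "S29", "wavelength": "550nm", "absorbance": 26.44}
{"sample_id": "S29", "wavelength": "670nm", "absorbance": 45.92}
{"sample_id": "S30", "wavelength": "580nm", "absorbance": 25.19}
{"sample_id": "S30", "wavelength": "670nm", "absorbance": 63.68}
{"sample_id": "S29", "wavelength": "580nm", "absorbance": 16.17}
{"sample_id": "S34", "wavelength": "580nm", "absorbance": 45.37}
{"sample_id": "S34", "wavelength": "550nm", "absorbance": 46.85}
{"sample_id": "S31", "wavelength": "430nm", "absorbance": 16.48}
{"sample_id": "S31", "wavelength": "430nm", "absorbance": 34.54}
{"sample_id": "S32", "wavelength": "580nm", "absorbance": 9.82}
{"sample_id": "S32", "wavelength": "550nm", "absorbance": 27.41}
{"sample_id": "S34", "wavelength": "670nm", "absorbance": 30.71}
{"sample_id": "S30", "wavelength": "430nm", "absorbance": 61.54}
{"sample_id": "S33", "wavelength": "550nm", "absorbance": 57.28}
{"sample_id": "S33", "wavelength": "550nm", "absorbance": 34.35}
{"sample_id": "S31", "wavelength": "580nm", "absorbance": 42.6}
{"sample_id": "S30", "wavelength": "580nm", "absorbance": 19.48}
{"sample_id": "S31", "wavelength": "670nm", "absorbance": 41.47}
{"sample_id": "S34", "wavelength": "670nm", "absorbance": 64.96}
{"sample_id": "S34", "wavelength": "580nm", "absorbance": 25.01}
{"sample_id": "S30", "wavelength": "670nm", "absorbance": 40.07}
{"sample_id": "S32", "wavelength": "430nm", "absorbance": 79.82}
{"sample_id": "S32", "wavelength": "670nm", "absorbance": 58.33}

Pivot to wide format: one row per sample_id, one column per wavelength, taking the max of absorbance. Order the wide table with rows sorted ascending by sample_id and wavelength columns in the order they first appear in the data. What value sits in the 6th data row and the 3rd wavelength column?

64.96

With rows sorted ascending by sample_id, row 6 is sample_id=S34. wavelength columns in first-appearance order: 430nm, 550nm, 670nm, 580nm; column 3 is 670nm.
Long rows with sample_id=S34, wavelength=670nm: max(30.71, 64.96) = 64.96.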